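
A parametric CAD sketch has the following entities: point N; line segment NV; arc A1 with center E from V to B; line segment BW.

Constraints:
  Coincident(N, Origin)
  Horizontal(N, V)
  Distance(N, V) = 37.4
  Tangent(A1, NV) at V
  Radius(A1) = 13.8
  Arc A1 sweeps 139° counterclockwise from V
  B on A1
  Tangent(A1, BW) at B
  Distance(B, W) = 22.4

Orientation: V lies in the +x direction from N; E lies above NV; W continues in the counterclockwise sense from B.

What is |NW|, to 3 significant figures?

48.9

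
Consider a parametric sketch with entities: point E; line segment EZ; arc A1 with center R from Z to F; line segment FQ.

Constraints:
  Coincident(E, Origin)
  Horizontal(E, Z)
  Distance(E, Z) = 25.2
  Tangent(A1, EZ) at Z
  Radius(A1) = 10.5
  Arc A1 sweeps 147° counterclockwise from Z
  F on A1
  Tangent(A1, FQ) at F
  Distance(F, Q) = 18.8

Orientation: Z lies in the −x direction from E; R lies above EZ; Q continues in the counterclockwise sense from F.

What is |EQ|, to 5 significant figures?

45.993

On A1, Z sits at bearing -90° from R; a 147° counterclockwise sweep puts F at bearing 57°, so F = R + 10.5·(cos 57°, sin 57°) = (-19.481, 19.306). Since A1 is tangent to FQ there, RF ⟂ FQ, so FQ runs along (−sin 57°, cos 57°); with |FQ| = 18.8, Q = (-35.248, 29.545). Then |EQ| = |Q − E| = 45.993.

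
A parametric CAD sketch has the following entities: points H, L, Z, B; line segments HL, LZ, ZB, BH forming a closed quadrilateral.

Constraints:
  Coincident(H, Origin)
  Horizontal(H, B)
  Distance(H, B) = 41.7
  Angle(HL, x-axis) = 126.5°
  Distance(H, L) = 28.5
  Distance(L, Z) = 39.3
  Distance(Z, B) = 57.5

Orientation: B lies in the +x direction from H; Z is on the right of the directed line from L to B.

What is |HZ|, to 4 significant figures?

21.09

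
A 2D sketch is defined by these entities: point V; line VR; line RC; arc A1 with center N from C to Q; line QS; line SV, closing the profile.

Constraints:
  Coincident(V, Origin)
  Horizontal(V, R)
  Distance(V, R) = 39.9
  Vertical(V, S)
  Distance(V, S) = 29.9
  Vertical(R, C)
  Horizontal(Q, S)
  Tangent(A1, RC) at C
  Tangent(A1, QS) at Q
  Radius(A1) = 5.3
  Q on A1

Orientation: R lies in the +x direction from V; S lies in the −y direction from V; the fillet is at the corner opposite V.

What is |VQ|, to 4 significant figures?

45.73

The virtual corner opposite V is at (39.90, -29.90). A1 meets RC tangentially, so NC is at right angles to RC and since A1 is tangent to QS there, NQ ⟂ QS, with radius 5.3, so the center N sits 5.3 in from both sides at N = (34.60, -24.60). That places the tangent points at C = (39.90, -24.60) on RC and Q = (34.60, -29.90) on QS. Then |VQ| = |Q − V| = 45.73.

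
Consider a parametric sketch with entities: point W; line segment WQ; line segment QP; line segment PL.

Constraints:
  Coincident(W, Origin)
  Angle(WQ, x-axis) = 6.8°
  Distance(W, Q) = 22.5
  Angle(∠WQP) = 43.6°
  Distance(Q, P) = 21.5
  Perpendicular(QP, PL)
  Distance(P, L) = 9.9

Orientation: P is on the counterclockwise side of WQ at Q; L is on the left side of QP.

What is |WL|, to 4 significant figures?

7.658

∠WQP = 43.6°, so QP runs at 6.8° + (180° − 43.6°) = 143.2° from the x-axis; with |QP| = 21.5, P = Q + 21.5·(cos 143.2°, sin 143.2°) = (5.126, 15.54). QP ⟂ PL; with |PL| = 9.9 on the left of QP, L = P + 9.9·(-0.5990, -0.8007) = (-0.8043, 7.616). Then |WL| = |L − W| = 7.658.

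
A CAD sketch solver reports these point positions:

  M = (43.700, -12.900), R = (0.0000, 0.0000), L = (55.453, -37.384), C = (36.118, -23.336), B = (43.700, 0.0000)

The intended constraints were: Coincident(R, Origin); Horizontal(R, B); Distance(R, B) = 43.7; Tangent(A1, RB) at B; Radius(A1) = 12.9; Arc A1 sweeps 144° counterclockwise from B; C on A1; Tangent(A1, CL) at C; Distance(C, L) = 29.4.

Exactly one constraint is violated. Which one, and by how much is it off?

Distance(C, L) = 29.4 — off by 5.50.

R = (0.00, 0.00) ✓; R.y = 0.00, B.y = 0.00 ✓; |RB| = 43.70 ✓; ∠(MB, BR) = 90.00° ✓; |MB| = 12.90 ✓; bearing(M→C) − bearing(M→B) = 144.0° ✓; |MC| = 12.90 ✓; ∠(MC, CL) = 90.00° ✓; |CL| = 23.90 ✗.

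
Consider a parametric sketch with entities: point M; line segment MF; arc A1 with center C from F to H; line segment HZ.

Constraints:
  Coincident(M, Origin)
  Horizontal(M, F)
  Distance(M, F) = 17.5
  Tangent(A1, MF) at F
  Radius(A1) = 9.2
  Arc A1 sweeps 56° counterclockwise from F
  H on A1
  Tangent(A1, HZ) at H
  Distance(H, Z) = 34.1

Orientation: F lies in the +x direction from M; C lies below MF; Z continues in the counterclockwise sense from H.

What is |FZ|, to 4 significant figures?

41.92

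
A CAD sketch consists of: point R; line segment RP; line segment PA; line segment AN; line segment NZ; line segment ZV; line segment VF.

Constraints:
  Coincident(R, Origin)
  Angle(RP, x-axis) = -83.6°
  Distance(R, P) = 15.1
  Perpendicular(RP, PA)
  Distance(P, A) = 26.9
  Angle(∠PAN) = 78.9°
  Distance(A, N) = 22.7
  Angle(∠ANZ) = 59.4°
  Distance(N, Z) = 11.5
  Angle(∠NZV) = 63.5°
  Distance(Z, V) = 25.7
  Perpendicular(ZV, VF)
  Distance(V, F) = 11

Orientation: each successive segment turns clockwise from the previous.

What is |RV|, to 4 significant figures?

39.11

R is at the origin; RP runs at -83.6° with length 15.1, so P = (1.683, -15.01). The perpendicularity gives PA at right angles to RP, so PA runs at -173.6°; with |PA| = 26.9, A = (-25.05, -18.00). ∠PAN = 78.9° gives AN at 85.30° from the x-axis; with |AN| = 22.7, N = (-23.19, 4.619). ∠ANZ = 59.4° gives NZ at -35.30° from the x-axis; with |NZ| = 11.5, Z = (-13.80, -2.026). ∠NZV = 63.5° gives ZV at -151.8° from the x-axis; with |ZV| = 25.7, V = (-36.45, -14.17). Then |RV| = |V − R| = 39.11.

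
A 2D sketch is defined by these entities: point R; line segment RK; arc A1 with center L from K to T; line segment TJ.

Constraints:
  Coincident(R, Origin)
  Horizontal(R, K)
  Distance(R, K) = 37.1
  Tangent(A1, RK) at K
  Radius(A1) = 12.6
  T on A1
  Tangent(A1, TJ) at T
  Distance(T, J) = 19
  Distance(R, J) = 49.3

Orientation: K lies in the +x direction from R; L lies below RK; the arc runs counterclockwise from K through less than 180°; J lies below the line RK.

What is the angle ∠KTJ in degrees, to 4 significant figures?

121.5°

Checks: ∠(LK, KR) = 90.00° ✓; |LT| = 12.60 ✓; ∠(LT, TJ) = 90.00° ✓; |TJ| = 19.00 ✓; |RJ| = 49.30 ✓.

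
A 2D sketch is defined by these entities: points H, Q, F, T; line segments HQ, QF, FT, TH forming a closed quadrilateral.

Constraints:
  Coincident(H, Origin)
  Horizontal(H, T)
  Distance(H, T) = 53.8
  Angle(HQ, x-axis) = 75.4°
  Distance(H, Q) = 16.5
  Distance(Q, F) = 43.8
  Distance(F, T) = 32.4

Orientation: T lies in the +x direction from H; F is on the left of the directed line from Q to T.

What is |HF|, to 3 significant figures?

55.0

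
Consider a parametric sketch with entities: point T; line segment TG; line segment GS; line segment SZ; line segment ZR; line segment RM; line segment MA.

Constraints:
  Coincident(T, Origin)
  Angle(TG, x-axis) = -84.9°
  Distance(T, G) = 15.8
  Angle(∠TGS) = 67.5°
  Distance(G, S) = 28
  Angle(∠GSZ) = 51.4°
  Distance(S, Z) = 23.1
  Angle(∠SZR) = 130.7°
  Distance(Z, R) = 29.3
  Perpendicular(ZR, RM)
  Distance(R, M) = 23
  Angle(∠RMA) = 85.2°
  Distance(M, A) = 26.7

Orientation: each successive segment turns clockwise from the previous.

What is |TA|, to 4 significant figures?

17.68

T is at the origin; TG runs at -84.9° with length 15.8, so G = (1.405, -15.74). ∠TGS = 67.5° gives GS at 162.6° from the x-axis; with |GS| = 28.0, S = (-25.31, -7.364). ∠GSZ = 51.4° gives SZ at 34.00° from the x-axis; with |SZ| = 23.1, Z = (-6.163, 5.553). ∠SZR = 130.7° gives ZR at -15.30° from the x-axis; with |ZR| = 29.3, R = (22.10, -2.178). The perpendicularity gives RM at right angles to ZR, so RM runs at -105.3°; with |RM| = 23.0, M = (16.03, -24.36). ∠RMA = 85.2° gives MA at 159.9° from the x-axis; with |MA| = 26.7, A = (-9.045, -15.19). Then |TA| = |A − T| = 17.68.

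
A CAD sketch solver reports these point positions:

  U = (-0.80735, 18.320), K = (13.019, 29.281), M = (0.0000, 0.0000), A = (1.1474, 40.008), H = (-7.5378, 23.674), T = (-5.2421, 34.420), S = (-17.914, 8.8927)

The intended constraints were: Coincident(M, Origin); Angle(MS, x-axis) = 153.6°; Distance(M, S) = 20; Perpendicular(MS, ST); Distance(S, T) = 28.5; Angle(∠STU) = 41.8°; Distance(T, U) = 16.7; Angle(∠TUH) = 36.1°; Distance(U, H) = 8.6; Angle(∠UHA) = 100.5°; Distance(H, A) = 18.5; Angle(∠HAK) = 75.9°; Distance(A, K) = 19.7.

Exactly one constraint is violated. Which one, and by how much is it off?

Distance(A, K) = 19.7 — off by 3.70.

M = (0.00, 0.00) ✓; MS at 153.6° ✓; |MS| = 20.00 ✓; ∠(MS, ST) = 90.00° ✓; |ST| = 28.50 ✓; ∠STU = 41.80° ✓; |TU| = 16.70 ✓; ∠TUH = 36.10° ✓; |UH| = 8.600 ✓; ∠UHA = 100.5° ✓; |HA| = 18.50 ✓; ∠HAK = 75.90° ✓; |AK| = 16.00 ✗.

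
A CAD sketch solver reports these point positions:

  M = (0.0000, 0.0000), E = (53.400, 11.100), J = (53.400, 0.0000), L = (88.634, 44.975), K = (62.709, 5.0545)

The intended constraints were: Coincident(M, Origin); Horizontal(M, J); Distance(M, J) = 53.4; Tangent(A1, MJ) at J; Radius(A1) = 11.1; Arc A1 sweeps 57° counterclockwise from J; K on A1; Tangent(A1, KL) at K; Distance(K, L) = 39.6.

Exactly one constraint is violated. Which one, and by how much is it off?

Distance(K, L) = 39.6 — off by 8.00.

M = (0.00, 0.00) ✓; M.y = 0.00, J.y = 0.00 ✓; |MJ| = 53.40 ✓; ∠(EJ, JM) = 90.00° ✓; |EJ| = 11.10 ✓; bearing(E→K) − bearing(E→J) = 57.00° ✓; |EK| = 11.10 ✓; ∠(EK, KL) = 90.00° ✓; |KL| = 47.60 ✗.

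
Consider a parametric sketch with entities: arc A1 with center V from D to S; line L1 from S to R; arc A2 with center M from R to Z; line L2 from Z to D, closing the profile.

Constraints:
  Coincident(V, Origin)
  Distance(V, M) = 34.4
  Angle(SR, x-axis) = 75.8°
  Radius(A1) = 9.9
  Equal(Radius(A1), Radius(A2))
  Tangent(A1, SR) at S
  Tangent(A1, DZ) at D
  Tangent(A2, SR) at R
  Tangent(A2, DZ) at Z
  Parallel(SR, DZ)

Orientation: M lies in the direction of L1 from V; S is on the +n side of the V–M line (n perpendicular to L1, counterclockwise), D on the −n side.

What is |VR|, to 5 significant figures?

35.796

Tangency of A1 to both parallel lines with radius 9.9 puts S and D at V ± 9.9·n: S = (-9.5975, 2.4285), D = (9.5975, -2.4285). Equal radii place R and Z the same way about M: R = M + 9.9·n = (-1.1589, 35.777), Z = M − 9.9·n = (18.036, 30.920). Then |VR| = |R − V| = 35.796.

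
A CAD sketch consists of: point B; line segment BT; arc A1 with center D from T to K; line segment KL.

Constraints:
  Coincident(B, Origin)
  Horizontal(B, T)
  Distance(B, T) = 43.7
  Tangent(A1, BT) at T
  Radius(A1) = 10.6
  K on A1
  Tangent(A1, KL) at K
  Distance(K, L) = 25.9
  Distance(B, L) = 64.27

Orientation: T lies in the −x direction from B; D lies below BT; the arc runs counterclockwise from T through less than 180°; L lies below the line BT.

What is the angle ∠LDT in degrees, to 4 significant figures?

161.9°

Checks: |DK| = 10.60 ✓; ∠(DK, KL) = 90.00° ✓; |KL| = 25.90 ✓; |BL| = 64.27 ✓.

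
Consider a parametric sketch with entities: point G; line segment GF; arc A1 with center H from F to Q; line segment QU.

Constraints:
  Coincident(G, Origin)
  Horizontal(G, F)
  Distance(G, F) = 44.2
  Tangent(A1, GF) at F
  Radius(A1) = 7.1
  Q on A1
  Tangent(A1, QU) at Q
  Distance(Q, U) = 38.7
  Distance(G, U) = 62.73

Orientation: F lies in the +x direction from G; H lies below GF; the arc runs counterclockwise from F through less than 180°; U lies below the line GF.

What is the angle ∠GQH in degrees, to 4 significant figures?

160.3°

G is at the origin; G and F share the same y with |GF| = 44.2 and F on the +x side, so F = (44.20, 0.000). Since A1 is tangent to GF there, HF ⟂ GF, so H = F + (0, -7.1) = (44.20, -7.100). Since HQ ⟂ QU (tangency), |HU| = √(7.1² + 38.7²) = 39.35 regardless of where Q sits on A1. So U lies on both circle(G, 62.73) and circle(H, 39.35); the below-GF intersection is U = (42.22, -46.40). Q is the foot of the tangent from U: Q = (37.16, -8.028).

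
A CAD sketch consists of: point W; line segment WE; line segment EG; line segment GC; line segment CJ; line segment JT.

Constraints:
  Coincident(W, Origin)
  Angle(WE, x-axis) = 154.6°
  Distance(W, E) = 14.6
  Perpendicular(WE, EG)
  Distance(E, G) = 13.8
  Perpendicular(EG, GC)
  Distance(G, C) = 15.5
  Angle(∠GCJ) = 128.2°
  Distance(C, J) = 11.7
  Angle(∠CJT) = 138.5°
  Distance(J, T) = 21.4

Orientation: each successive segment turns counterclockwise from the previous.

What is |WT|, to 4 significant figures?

18.13

∠GCJ = 128.2° gives CJ at 26.40° from the x-axis; with |CJ| = 11.7, J = (5.374, -7.650). ∠CJT = 138.5° gives JT at 67.90° from the x-axis; with |JT| = 21.4, T = (13.42, 12.18). Then |WT| = |T − W| = 18.13.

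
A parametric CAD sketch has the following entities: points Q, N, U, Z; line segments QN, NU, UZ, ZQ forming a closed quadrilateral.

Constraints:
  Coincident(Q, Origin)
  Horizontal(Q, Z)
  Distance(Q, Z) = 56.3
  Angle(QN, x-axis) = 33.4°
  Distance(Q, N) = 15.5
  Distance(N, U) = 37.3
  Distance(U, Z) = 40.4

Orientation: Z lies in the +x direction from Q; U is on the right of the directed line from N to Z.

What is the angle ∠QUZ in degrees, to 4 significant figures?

93.28°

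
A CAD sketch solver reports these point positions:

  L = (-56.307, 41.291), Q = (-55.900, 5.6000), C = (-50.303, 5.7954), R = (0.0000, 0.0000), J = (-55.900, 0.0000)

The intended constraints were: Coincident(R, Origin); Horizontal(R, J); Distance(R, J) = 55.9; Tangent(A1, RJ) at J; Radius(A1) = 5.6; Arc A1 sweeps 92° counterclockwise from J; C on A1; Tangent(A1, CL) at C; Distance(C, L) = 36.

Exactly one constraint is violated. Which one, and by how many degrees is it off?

Tangent(A1, CL) at C — off by 7.60°.

R = (0.00, 0.00) ✓; R.y = 0.00, J.y = 0.00 ✓; |RJ| = 55.90 ✓; ∠(QJ, JR) = 90.00° ✓; |QJ| = 5.600 ✓; bearing(Q→C) − bearing(Q→J) = 92.00° ✓; |QC| = 5.600 ✓; ∠(QC, CL) = 82.40° ✗; |CL| = 36.00 ✓.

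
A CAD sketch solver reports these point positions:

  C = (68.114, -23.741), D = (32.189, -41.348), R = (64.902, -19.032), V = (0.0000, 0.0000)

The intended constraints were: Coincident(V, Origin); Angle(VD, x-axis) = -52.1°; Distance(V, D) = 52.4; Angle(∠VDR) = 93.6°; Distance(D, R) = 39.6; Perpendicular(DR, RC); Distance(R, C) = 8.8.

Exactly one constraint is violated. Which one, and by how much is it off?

Distance(R, C) = 8.8 — off by 3.10.

V = (0.00, 0.00) ✓; VD at -52.10° ✓; |VD| = 52.40 ✓; ∠VDR = 93.60° ✓; |DR| = 39.60 ✓; ∠(DR, RC) = 90.00° ✓; |RC| = 5.700 ✗.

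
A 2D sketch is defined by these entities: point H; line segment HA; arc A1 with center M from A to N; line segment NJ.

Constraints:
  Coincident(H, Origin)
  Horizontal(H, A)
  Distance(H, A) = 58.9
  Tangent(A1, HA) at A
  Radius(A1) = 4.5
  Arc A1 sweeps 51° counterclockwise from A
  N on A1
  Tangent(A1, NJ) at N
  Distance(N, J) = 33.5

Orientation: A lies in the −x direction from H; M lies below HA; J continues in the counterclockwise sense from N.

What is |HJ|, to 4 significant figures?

87.96

H is at the origin; H and A share the same y with |HA| = 58.9 and A on the −x side, so A = (-58.90, 0.000). Since A1 is tangent to HA there, MA ⟂ HA, so M = A + (0, -4.5) = (-58.90, -4.500). On A1, A sits at bearing 90° from M; a 51° counterclockwise sweep puts N at bearing 141°, so N = M + 4.5·(cos 141°, sin 141°) = (-62.40, -1.668). Tangency of A1 to NJ means the radius MN is perpendicular to NJ, so NJ runs along (−sin 141°, cos 141°); with |NJ| = 33.5, J = (-83.48, -27.70). Then |HJ| = |J − H| = 87.96.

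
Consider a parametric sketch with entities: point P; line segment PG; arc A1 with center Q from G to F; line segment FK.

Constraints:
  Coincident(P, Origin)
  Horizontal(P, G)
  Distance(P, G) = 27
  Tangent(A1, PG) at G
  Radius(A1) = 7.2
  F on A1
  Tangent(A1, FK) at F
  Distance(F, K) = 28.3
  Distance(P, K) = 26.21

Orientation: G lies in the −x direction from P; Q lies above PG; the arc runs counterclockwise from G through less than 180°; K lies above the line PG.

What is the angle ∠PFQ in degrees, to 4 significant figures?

151.8°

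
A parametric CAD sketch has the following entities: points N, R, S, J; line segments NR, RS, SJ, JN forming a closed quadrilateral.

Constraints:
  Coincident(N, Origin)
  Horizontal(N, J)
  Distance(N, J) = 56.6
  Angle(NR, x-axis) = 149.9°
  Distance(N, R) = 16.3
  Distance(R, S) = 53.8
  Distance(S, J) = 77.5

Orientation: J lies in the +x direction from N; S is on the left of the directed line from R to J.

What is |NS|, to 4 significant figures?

58.53

Checks: |RS| = 53.80 ✓; |SJ| = 77.50 ✓.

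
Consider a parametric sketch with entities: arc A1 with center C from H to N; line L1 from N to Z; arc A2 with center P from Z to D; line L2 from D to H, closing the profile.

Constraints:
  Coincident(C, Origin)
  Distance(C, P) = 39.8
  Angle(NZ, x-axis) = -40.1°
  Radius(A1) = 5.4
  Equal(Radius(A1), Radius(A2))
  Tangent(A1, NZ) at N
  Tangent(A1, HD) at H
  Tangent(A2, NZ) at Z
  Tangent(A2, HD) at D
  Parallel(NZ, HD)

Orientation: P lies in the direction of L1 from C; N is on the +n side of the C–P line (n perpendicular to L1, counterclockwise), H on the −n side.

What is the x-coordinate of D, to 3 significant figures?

27.0

The slot axis is L1's direction at -40.1°, so u = (cos -40.1°, sin -40.1°) = (0.765, -0.644) and n = (−sin -40.1°, cos -40.1°) = (0.644, 0.765). C is at the origin and P lies 39.8 along u from C, so P = 39.8·u = (30.4, -25.6). Tangency of A1 to both parallel lines with radius 5.4 puts N and H at C ± 5.4·n: N = (3.48, 4.13), H = (-3.48, -4.13). Equal radii place Z and D the same way about P: Z = P + 5.4·n = (33.9, -21.5), D = P − 5.4·n = (27.0, -29.8). So D.x = 27.0.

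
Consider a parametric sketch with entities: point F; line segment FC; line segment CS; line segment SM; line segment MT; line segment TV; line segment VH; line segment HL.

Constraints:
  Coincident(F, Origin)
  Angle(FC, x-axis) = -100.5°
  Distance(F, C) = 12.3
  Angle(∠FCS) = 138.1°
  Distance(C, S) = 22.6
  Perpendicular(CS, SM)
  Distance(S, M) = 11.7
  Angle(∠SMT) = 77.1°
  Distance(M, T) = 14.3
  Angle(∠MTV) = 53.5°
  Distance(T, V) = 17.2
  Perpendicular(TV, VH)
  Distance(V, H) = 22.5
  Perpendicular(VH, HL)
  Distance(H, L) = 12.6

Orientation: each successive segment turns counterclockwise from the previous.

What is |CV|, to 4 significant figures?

21.89

F is at the origin; FC runs at -100.5° with length 12.3, so C = (-2.241, -12.09). ∠FCS = 138.1° gives CS at -58.60° from the x-axis; with |CS| = 22.6, S = (9.533, -31.38). CS ⟂ SM, so SM runs at 31.40°; with |SM| = 11.7, M = (19.52, -25.29). ∠SMT = 77.1° gives MT at 134.3° from the x-axis; with |MT| = 14.3, T = (9.533, -15.05). ∠MTV = 53.5° gives TV at -99.20° from the x-axis; with |TV| = 17.2, V = (6.783, -32.03). Then |CV| = |V − C| = 21.89.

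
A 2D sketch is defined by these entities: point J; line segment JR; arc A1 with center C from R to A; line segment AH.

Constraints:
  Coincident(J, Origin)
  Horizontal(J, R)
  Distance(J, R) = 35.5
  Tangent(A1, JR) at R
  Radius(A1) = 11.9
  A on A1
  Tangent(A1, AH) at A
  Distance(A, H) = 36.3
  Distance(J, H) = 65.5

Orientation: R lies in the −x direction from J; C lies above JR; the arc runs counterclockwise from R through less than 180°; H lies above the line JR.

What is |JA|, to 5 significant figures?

30.800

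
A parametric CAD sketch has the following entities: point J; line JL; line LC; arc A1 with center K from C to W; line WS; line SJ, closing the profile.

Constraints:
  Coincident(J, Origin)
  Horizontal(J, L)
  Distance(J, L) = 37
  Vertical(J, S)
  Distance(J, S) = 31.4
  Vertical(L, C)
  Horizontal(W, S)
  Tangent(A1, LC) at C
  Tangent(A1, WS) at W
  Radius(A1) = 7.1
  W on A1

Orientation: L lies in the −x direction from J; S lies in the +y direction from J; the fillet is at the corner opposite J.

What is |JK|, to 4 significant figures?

38.53

J is at the origin; J and L share the same y with |JL| = 37.0 and L on the −x side, so L = (-37.00, 0.000). JS is vertical with |JS| = 31.4 and S on the +y side, so S = (0.000, 31.40). The virtual corner opposite J is at (-37.00, 31.40). The tangent condition forces KC to be normal to LC and since A1 is tangent to WS there, KW ⟂ WS, with radius 7.1, so the center K sits 7.1 in from both sides at K = (-29.90, 24.30). Then |JK| = |K − J| = 38.53.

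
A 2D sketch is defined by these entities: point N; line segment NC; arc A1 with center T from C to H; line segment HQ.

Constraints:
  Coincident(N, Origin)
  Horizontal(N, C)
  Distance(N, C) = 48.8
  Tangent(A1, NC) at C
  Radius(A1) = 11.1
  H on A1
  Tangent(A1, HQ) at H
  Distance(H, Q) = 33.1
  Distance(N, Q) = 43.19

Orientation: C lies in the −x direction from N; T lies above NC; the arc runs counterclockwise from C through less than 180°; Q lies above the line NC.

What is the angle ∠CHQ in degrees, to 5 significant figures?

148.20°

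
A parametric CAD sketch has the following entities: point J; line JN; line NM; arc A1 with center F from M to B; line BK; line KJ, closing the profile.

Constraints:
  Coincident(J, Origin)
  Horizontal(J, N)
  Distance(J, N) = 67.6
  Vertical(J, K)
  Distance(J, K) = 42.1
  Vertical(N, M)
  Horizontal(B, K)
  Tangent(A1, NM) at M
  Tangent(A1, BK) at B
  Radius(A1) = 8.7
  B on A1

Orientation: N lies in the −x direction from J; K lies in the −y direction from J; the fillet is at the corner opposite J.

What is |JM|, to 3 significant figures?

75.4

J is at the origin; JN is horizontal with |JN| = 67.6 and N on the −x side, so N = (-67.6, 0.00). JK is vertical with |JK| = 42.1 and K on the −y side, so K = (0.00, -42.1). The virtual corner opposite J is at (-67.6, -42.1). Tangency of A1 to NM means the radius FM is perpendicular to NM and since A1 is tangent to BK there, FB ⟂ BK, with radius 8.7, so the center F sits 8.7 in from both sides at F = (-58.9, -33.4). That places the tangent points at M = (-67.6, -33.4) on NM and B = (-58.9, -42.1) on BK. Then |JM| = |M − J| = 75.4.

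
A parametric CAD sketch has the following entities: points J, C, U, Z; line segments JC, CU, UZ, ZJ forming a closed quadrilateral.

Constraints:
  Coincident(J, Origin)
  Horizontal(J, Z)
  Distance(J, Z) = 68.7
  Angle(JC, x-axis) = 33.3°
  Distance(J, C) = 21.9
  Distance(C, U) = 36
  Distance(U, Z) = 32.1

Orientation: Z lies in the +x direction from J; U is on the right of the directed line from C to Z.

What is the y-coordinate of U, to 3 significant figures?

-16.0

J is at the origin; JZ is horizontal with |JZ| = 68.7 and Z in +x, so Z = (68.7, 0). JC runs at 33.3° with |JC| = 21.9, so C = (18.3, 12.0). U is determined by |CU| = 36.0 and |UZ| = 32.1 together: it lies at the intersection of circle(C, 36.0) and circle(Z, 32.1). With |CZ| = 51.8, the foot of the radical line on CZ is 28.5 from C and the perpendicular offset is √(36.0² − 28.5²) = 22.0. Taking the right-of-CZ solution: U = (40.9, -16.0).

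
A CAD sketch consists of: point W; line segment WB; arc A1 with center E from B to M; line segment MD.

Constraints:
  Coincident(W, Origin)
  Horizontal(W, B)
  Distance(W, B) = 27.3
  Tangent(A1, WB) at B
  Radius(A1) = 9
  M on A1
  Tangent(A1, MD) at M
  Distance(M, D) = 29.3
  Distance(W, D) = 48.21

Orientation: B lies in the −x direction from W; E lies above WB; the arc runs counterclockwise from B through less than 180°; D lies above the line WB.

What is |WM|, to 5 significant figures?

22.053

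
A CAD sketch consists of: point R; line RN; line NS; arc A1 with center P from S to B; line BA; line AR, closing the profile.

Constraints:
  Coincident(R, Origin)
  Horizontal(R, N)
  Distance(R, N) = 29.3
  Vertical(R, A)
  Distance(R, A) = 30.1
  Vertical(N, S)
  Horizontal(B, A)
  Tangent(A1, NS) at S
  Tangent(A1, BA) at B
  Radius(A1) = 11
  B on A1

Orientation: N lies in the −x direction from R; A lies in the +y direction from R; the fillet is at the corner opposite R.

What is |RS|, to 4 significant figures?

34.98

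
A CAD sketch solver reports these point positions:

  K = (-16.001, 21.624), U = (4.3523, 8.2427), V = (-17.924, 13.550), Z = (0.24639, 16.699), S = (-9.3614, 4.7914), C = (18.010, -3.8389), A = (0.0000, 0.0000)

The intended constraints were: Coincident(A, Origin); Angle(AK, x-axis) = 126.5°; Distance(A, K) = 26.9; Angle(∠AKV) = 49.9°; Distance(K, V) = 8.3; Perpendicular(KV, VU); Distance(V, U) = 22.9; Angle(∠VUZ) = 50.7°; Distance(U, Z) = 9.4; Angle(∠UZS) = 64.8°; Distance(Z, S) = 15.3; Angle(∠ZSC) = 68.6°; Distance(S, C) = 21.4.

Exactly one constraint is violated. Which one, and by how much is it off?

Distance(S, C) = 21.4 — off by 7.30.

A = (0.00, 0.00) ✓; AK at 126.5° ✓; |AK| = 26.90 ✓; ∠AKV = 49.90° ✓; |KV| = 8.300 ✓; ∠(KV, VU) = 90.00° ✓; |VU| = 22.90 ✓; ∠VUZ = 50.70° ✓; |UZ| = 9.400 ✓; ∠UZS = 64.80° ✓; |ZS| = 15.30 ✓; ∠ZSC = 68.60° ✓; |SC| = 28.70 ✗.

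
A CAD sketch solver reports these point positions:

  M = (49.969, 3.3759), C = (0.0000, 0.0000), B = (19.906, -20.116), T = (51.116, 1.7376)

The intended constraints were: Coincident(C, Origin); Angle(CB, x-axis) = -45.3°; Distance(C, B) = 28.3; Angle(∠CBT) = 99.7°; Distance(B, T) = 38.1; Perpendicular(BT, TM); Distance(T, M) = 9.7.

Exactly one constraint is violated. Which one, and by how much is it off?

Distance(T, M) = 9.7 — off by 7.70.

C = (0.00, 0.00) ✓; CB at -45.30° ✓; |CB| = 28.30 ✓; ∠CBT = 99.70° ✓; |BT| = 38.10 ✓; ∠(BT, TM) = 90.00° ✓; |TM| = 2.000 ✗.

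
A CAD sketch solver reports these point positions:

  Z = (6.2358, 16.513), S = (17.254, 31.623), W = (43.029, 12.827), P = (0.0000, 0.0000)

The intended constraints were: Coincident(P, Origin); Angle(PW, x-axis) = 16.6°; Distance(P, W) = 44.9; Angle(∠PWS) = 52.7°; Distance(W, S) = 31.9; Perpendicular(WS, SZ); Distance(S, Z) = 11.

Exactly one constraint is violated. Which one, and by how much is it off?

Distance(S, Z) = 11 — off by 7.70.

P = (0.00, 0.00) ✓; PW at 16.60° ✓; |PW| = 44.90 ✓; ∠PWS = 52.70° ✓; |WS| = 31.90 ✓; ∠(WS, SZ) = 90.00° ✓; |SZ| = 18.70 ✗.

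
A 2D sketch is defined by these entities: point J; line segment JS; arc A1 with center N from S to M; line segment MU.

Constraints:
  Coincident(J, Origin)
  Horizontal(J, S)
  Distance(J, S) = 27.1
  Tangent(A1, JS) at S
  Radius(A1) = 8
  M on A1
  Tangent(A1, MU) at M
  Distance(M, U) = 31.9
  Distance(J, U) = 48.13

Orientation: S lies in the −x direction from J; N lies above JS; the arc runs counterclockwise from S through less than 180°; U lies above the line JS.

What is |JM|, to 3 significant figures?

21.5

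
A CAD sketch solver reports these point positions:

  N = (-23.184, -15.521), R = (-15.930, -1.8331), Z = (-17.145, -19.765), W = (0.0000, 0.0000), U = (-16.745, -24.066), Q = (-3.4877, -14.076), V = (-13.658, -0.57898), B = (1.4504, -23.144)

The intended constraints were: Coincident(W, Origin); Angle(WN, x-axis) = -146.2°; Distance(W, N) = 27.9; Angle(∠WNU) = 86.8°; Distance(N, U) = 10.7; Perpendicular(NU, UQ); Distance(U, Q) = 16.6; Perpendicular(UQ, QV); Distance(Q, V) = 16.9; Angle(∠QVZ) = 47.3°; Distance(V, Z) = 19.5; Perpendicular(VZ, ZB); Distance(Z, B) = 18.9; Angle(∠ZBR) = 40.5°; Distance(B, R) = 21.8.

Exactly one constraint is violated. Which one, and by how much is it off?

Distance(B, R) = 21.8 — off by 5.70.

W = (0.00, 0.00) ✓; WN at -146.2° ✓; |WN| = 27.90 ✓; ∠WNU = 86.80° ✓; |NU| = 10.70 ✓; ∠(NU, UQ) = 90.00° ✓; |UQ| = 16.60 ✓; ∠(UQ, QV) = 90.00° ✓; |QV| = 16.90 ✓; ∠QVZ = 47.30° ✓; |VZ| = 19.50 ✓; ∠(VZ, ZB) = 90.00° ✓; |ZB| = 18.90 ✓; ∠ZBR = 40.50° ✓; |BR| = 27.50 ✗.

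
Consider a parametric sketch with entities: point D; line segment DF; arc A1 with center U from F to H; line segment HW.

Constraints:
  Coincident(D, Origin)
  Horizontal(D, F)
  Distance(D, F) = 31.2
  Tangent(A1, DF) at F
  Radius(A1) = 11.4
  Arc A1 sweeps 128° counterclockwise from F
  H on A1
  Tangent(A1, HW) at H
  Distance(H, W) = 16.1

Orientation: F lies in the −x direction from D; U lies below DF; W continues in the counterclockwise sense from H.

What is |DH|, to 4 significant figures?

44.20

D is at the origin; D and F share the same y with |DF| = 31.2 and F on the −x side, so F = (-31.20, 0.000). Tangency of A1 to DF means the radius UF is perpendicular to DF, so U = F + (0, -11.4) = (-31.20, -11.40). On A1, F sits at bearing 90° from U; a 128° counterclockwise sweep puts H at bearing 218°, so H = U + 11.4·(cos 218°, sin 218°) = (-40.18, -18.42). Then |DH| = |H − D| = 44.20.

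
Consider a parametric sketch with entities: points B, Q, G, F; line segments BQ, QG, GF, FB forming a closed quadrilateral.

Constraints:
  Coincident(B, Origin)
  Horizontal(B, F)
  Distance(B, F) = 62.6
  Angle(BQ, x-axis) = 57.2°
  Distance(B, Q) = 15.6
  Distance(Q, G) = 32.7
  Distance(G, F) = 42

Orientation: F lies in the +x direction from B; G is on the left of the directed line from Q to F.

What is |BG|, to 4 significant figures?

47.51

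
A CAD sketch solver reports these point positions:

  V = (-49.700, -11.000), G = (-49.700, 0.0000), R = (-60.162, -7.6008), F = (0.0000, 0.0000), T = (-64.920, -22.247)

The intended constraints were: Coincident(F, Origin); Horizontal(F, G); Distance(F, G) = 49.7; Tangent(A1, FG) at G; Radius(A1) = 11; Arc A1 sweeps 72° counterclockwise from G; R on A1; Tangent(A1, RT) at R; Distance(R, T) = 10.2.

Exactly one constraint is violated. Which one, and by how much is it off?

Distance(R, T) = 10.2 — off by 5.20.

F = (0.00, 0.00) ✓; F.y = 0.00, G.y = 0.00 ✓; |FG| = 49.70 ✓; ∠(VG, GF) = 90.00° ✓; |VG| = 11.00 ✓; bearing(V→R) − bearing(V→G) = 72.00° ✓; |VR| = 11.00 ✓; ∠(VR, RT) = 90.00° ✓; |RT| = 15.40 ✗.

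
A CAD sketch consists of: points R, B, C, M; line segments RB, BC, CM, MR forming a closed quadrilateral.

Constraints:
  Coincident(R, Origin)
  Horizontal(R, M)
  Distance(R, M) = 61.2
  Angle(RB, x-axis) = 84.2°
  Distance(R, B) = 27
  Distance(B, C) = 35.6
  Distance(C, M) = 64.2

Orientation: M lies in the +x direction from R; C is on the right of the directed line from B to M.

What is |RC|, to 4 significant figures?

8.712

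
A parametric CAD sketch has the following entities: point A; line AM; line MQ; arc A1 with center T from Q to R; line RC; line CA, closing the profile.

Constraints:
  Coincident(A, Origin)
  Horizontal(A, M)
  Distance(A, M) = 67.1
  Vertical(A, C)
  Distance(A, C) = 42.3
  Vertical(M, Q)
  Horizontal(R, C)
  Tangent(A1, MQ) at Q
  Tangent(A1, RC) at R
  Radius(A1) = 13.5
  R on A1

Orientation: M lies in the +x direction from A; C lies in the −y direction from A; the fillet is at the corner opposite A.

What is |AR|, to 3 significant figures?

68.3

A is at the origin; A and M share the same y with |AM| = 67.1 and M on the +x side, so M = (67.1, 0.00). A and C share the same x with |AC| = 42.3 and C on the −y side, so C = (0.00, -42.3). The virtual corner opposite A is at (67.1, -42.3). A1 meets MQ tangentially, so TQ is at right angles to MQ and A1 meets RC tangentially, so TR is at right angles to RC, with radius 13.5, so the center T sits 13.5 in from both sides at T = (53.6, -28.8). That places the tangent points at Q = (67.1, -28.8) on MQ and R = (53.6, -42.3) on RC. Then |AR| = |R − A| = 68.3.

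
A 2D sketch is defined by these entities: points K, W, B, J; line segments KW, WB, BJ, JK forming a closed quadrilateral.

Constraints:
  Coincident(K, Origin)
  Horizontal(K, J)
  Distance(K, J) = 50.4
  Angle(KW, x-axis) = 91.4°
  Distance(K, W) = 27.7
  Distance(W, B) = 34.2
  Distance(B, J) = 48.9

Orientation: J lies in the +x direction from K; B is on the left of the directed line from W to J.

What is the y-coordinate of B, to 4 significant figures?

44.12

Checks: |WB| = 34.20 ✓; |BJ| = 48.90 ✓.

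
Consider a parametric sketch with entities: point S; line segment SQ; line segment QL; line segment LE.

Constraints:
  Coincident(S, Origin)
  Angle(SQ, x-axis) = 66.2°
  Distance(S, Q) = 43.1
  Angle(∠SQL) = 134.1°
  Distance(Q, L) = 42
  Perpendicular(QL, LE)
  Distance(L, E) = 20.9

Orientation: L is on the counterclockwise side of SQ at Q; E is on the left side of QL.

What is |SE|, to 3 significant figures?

72.7

∠SQL = 134.1°, so QL runs at 66.2° + (180° − 134.1°) = 112° from the x-axis; with |QL| = 42.0, L = Q + 42.0·(cos 112°, sin 112°) = (1.59, 78.3). The perpendicularity gives LE at right angles to QL; with |LE| = 20.9 on the left of QL, E = L + 20.9·(-0.927, -0.376) = (-17.8, 70.5). Then |SE| = |E − S| = 72.7.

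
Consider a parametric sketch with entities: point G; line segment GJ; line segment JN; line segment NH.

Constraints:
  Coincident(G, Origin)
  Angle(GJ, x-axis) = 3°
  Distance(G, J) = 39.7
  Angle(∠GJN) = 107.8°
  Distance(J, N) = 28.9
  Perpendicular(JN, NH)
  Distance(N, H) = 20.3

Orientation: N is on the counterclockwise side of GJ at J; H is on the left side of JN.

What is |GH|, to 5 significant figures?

44.612

∠GJN = 107.8°, so JN runs at 3.0° + (180° − 107.8°) = 75.200° from the x-axis; with |JN| = 28.9, N = J + 28.9·(cos 75.200°, sin 75.200°) = (47.028, 30.019). JN is perpendicular to NH; with |NH| = 20.3 on the left of JN, H = N + 20.3·(-0.96682, 0.25545) = (27.401, 35.204). Then |GH| = |H − G| = 44.612.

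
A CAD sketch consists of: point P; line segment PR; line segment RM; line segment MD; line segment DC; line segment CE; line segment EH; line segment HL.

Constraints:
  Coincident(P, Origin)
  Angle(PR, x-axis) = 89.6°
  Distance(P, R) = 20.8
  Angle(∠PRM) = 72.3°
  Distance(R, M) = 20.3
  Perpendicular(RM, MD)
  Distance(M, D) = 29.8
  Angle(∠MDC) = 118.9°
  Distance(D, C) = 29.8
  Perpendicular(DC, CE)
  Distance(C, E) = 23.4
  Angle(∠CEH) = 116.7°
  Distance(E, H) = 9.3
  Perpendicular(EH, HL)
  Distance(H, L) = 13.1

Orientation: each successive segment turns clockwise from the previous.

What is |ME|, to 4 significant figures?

44.28

P is at the origin; PR runs at 89.6° with length 20.8, so R = (0.1452, 20.80). ∠PRM = 72.3° gives RM at -18.10° from the x-axis; with |RM| = 20.3, M = (19.44, 14.49). RM is perpendicular to MD, so MD runs at -108.1°; with |MD| = 29.8, D = (10.18, -13.83). ∠MDC = 118.9° gives DC at -169.2° from the x-axis; with |DC| = 29.8, C = (-19.09, -19.42). DC is perpendicular to CE, so CE runs at 100.8°; with |CE| = 23.4, E = (-23.47, 3.569). Then |ME| = |E − M| = 44.28.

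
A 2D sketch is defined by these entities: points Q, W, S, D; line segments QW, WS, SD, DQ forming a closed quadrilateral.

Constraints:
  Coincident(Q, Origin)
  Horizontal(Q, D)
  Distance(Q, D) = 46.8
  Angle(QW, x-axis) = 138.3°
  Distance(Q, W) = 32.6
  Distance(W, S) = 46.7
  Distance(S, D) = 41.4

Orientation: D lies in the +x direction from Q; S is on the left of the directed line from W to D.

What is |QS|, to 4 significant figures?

38.71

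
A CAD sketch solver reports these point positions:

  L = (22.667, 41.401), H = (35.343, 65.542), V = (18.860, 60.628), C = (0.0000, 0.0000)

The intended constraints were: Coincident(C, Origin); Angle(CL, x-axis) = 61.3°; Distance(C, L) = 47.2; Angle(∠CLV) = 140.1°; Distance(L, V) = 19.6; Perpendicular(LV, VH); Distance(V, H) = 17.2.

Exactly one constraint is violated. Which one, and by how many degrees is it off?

Perpendicular(LV, VH) — off by 5.40°.

C = (0.00, 0.00) ✓; CL at 61.30° ✓; |CL| = 47.20 ✓; ∠CLV = 140.1° ✓; |LV| = 19.60 ✓; ∠(LV, VH) = 84.60° ✗; |VH| = 17.20 ✓.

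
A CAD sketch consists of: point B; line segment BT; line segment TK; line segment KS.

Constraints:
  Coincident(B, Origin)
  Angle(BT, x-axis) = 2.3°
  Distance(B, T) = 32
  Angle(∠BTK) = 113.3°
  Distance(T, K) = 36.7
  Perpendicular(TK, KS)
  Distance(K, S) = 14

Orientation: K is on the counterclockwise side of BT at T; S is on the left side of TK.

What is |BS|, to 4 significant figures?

51.70

B is at the origin; BT runs at 2.3° with length 32.0, so T = 32.0·(cos 2.3°, sin 2.3°) = (31.97, 1.284). ∠BTK = 113.3°, so TK runs at 2.3° + (180° − 113.3°) = 69.00° from the x-axis; with |TK| = 36.7, K = T + 36.7·(cos 69.00°, sin 69.00°) = (45.13, 35.55). TK is perpendicular to KS; with |KS| = 14.0 on the left of TK, S = K + 14.0·(-0.9336, 0.3584) = (32.06, 40.56). Then |BS| = |S − B| = 51.70.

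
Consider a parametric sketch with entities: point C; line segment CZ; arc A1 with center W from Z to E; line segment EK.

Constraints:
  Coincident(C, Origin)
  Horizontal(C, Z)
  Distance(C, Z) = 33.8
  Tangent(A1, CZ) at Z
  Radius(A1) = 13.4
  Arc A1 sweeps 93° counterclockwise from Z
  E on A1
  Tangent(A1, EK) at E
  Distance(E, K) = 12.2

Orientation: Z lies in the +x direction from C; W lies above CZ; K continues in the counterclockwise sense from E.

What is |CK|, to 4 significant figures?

53.45

C is at the origin; C and Z share the same y with |CZ| = 33.8 and Z on the +x side, so Z = (33.80, 0.000). The tangent condition forces WZ to be normal to CZ, so W = Z + (0, 13.4) = (33.80, 13.40). On A1, Z sits at bearing -90° from W; a 93° counterclockwise sweep puts E at bearing 3°, so E = W + 13.4·(cos 3°, sin 3°) = (47.18, 14.10). A1 meets EK tangentially, so WE is at right angles to EK, so EK runs along (−sin 3°, cos 3°); with |EK| = 12.2, K = (46.54, 26.28). Then |CK| = |K − C| = 53.45.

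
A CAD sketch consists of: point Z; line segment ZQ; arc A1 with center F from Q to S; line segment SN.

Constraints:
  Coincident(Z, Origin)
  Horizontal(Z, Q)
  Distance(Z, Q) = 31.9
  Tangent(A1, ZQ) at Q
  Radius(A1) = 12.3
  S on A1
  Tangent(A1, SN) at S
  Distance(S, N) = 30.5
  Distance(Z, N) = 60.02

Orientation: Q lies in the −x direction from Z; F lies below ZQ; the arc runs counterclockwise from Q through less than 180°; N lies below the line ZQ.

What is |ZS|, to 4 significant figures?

46.18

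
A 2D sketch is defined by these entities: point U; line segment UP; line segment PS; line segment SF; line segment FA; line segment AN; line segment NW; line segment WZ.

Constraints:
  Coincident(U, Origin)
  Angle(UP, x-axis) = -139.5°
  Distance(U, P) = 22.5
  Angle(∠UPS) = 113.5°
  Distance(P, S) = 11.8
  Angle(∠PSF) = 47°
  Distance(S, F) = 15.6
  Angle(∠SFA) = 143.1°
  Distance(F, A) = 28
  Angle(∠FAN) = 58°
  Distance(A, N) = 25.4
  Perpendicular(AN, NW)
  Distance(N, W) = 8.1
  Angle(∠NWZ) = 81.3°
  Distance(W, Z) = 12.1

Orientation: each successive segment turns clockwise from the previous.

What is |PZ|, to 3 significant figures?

16.8

U is at the origin; UP runs at -139.5° with length 22.5, so P = (-17.1, -14.6). ∠UPS = 113.5° gives PS at 154° from the x-axis; with |PS| = 11.8, S = (-27.7, -9.44). ∠PSF = 47.0° gives SF at 21.0° from the x-axis; with |SF| = 15.6, F = (-13.2, -3.85). ∠SFA = 143.1° gives FA at -15.9° from the x-axis; with |FA| = 28.0, A = (13.8, -11.5). ∠FAN = 58.0° gives AN at -138° from the x-axis; with |AN| = 25.4, N = (-5.07, -28.5). AN ⟂ NW, so NW runs at 132°; with |NW| = 8.1, W = (-10.5, -22.5). ∠NWZ = 81.3° gives WZ at 33.4° from the x-axis; with |WZ| = 12.1, Z = (-0.397, -15.9). Then |PZ| = |Z − P| = 16.8.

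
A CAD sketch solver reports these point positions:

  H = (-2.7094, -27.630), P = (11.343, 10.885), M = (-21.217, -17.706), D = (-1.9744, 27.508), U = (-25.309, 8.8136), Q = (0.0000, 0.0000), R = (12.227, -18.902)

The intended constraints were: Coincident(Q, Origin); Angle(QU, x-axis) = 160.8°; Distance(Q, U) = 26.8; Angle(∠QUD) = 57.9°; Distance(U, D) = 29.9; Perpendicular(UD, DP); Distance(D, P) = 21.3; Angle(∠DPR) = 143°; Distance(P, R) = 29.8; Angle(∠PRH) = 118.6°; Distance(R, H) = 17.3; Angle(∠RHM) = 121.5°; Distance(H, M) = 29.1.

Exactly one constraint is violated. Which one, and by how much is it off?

Distance(H, M) = 29.1 — off by 8.10.

Q = (0.00, 0.00) ✓; QU at 160.8° ✓; |QU| = 26.80 ✓; ∠QUD = 57.90° ✓; |UD| = 29.90 ✓; ∠(UD, DP) = 90.00° ✓; |DP| = 21.30 ✓; ∠DPR = 143.0° ✓; |PR| = 29.80 ✓; ∠PRH = 118.6° ✓; |RH| = 17.30 ✓; ∠RHM = 121.5° ✓; |HM| = 21.00 ✗.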